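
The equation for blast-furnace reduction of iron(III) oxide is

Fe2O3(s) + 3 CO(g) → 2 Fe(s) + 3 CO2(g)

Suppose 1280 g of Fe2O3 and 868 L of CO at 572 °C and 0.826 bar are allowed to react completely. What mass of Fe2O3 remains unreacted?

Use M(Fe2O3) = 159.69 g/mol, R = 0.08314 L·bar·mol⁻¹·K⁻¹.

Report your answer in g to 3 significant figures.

737 g

n(Fe2O3) = 1280 / 159.69 = 8.016 mol
n(CO) = PV/RT = (0.826 × 868) / (0.08314 × 845.15) = 10.20 mol
For 8.016 mol Fe2O3, stoichiometry requires (3/1) × 8.016 = 24.05 mol CO; 10.20 mol is available, so CO is limiting.
n(Fe2O3) consumed = (1/3) × 10.20 = 3.400 mol; remaining = 8.016 − 3.400 = 4.616 mol
m(Fe2O3) = 4.616 × 159.69 = 737.1 g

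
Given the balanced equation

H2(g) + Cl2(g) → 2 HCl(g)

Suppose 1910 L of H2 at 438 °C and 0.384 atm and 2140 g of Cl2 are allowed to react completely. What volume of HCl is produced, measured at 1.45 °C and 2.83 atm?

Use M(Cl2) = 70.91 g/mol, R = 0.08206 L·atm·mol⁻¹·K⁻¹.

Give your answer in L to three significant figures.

200 L

n(H2) = PV/RT = (0.384 × 1910) / (0.08206 × 711.15) = 12.57 mol
n(Cl2) = 2140 / 70.91 = 30.18 mol
For 12.57 mol H2, stoichiometry requires (1/1) × 12.57 = 12.57 mol Cl2; 30.18 mol is available, so H2 is limiting.
n(HCl) = (2/1) × 12.57 = 25.14 mol
V(HCl) = nRT/P = 25.14 × 0.08206 × 274.6 / 2.83 = 200.2 L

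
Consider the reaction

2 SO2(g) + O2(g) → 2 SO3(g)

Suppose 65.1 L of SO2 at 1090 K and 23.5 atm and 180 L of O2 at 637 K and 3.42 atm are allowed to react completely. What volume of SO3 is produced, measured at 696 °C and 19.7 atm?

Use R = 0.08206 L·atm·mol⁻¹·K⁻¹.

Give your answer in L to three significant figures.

n(SO2) = PV/RT = (23.5 × 65.1) / (0.08206 × 1090) = 17.10 mol
n(O2) = PV/RT = (3.42 × 180) / (0.08206 × 637) = 11.78 mol
For 17.10 mol SO2, stoichiometry requires (1/2) × 17.10 = 8.550 mol O2; 11.78 mol is available, so SO2 is limiting.
n(SO3) = (2/2) × 17.10 = 17.10 mol
V(SO3) = nRT/P = 17.10 × 0.08206 × 969.15 / 19.7 = 69.03 L

69.0 L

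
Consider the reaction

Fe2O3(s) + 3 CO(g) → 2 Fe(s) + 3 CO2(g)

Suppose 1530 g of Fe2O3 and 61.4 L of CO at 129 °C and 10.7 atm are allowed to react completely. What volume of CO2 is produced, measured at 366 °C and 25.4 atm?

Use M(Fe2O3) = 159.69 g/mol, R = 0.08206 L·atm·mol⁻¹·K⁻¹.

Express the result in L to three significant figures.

n(Fe2O3) = 1530 / 159.69 = 9.581 mol
n(CO) = PV/RT = (10.7 × 61.4) / (0.08206 × 402.15) = 19.91 mol
For 9.581 mol Fe2O3, stoichiometry requires (3/1) × 9.581 = 28.74 mol CO; 19.91 mol is available, so CO is limiting.
n(CO2) = (3/3) × 19.91 = 19.91 mol
V(CO2) = nRT/P = 19.91 × 0.08206 × 639.15 / 25.4 = 41.11 L

41.1 L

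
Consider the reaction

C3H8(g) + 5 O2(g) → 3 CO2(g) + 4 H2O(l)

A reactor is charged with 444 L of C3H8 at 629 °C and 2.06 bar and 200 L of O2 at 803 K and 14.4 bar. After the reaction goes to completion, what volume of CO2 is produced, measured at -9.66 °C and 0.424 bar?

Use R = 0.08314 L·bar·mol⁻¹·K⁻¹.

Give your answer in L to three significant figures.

1340 L

n(C3H8) = PV/RT = (2.06 × 444) / (0.08314 × 902.15) = 12.19 mol
n(O2) = PV/RT = (14.4 × 200) / (0.08314 × 803) = 43.14 mol
For 12.19 mol C3H8, stoichiometry requires (5/1) × 12.19 = 60.95 mol O2; 43.14 mol is available, so O2 is limiting.
n(CO2) = (3/5) × 43.14 = 25.88 mol
V(CO2) = nRT/P = 25.88 × 0.08314 × 263.49 / 0.424 = 1337 L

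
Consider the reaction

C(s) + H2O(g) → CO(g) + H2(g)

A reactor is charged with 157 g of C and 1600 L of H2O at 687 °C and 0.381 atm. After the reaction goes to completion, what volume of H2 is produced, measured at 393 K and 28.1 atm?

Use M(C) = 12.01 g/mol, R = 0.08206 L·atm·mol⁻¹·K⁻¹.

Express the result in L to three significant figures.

n(C) = 157 / 12.01 = 13.07 mol
n(H2O) = PV/RT = (0.381 × 1600) / (0.08206 × 960.15) = 7.737 mol
For 13.07 mol C, stoichiometry requires (1/1) × 13.07 = 13.07 mol H2O; 7.737 mol is available, so H2O is limiting.
n(H2) = (1/1) × 7.737 = 7.737 mol
V(H2) = nRT/P = 7.737 × 0.08206 × 393 / 28.1 = 8.880 L

8.88 L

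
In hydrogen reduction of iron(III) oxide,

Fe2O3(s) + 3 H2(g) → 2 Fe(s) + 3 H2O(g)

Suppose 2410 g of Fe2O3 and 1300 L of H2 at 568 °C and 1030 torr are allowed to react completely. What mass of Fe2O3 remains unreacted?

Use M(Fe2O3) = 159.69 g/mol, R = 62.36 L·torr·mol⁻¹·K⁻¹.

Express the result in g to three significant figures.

n(Fe2O3) = 2410 / 159.69 = 15.09 mol
n(H2) = PV/RT = (1030 × 1300) / (62.36 × 841.15) = 25.53 mol
For 15.09 mol Fe2O3, stoichiometry requires (3/1) × 15.09 = 45.27 mol H2; 25.53 mol is available, so H2 is limiting.
n(Fe2O3) consumed = (1/3) × 25.53 = 8.510 mol; remaining = 15.09 − 8.510 = 6.580 mol
m(Fe2O3) = 6.580 × 159.69 = 1051 g

1050 g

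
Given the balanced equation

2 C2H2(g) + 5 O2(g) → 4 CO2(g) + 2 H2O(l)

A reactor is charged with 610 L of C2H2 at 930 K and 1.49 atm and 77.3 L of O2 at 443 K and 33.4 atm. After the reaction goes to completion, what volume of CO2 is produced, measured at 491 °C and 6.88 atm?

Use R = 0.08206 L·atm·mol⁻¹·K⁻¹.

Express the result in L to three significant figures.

217 L

n(C2H2) = PV/RT = (1.49 × 610) / (0.08206 × 930) = 11.91 mol
n(O2) = PV/RT = (33.4 × 77.3) / (0.08206 × 443) = 71.02 mol
For 11.91 mol C2H2, stoichiometry requires (5/2) × 11.91 = 29.77 mol O2; 71.02 mol is available, so C2H2 is limiting.
n(CO2) = (4/2) × 11.91 = 23.82 mol
V(CO2) = nRT/P = 23.82 × 0.08206 × 764.15 / 6.88 = 217.1 L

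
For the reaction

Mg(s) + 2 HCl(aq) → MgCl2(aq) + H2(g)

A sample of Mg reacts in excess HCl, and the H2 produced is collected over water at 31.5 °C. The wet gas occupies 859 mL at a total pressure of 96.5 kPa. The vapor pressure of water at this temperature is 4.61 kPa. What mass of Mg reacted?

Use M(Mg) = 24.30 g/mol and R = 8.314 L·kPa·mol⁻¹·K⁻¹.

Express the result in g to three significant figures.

0.757 g

P(H2) = 96.5 − 4.61 = 91.89 kPa
n(H2) = PV/RT = (91.89 × 0.8590) / (8.314 × 304.65) = 0.03116 mol
n(Mg) = (1/1) × 0.03116 = 0.03116 mol
m(Mg) = 0.03116 × 24.30 = 0.7572 g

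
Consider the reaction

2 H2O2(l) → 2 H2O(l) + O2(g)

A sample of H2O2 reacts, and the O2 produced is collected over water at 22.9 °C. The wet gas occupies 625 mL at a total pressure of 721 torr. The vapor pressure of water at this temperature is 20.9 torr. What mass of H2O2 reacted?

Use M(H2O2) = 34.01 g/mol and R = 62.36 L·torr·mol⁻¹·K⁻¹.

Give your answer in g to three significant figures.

P(O2) = 721 − 20.9 = 700.1 torr
n(O2) = PV/RT = (700.1 × 0.6250) / (62.36 × 296.05) = 0.02370 mol
n(H2O2) = (2/1) × 0.02370 = 0.04740 mol
m(H2O2) = 0.04740 × 34.01 = 1.612 g

1.61 g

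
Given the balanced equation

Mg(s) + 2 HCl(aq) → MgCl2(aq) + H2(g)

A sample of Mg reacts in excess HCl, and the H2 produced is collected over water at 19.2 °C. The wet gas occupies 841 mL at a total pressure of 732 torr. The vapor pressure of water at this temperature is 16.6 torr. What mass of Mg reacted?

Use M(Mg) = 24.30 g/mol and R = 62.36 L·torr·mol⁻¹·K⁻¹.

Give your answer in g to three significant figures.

P(H2) = 732 − 16.6 = 715.4 torr
n(H2) = PV/RT = (715.4 × 0.8410) / (62.36 × 292.35) = 0.03300 mol
n(Mg) = (1/1) × 0.03300 = 0.03300 mol
m(Mg) = 0.03300 × 24.30 = 0.8019 g

0.802 g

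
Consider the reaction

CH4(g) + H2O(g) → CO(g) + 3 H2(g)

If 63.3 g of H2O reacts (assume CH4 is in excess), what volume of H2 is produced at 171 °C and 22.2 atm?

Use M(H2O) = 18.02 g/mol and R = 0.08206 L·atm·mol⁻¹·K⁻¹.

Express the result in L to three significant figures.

n(H2O) = 63.30 / 18.02 = 3.513 mol
n(H2) = (3/1) × 3.513 = 10.54 mol
V = nRT/P = 10.54 × 0.08206 × 444.15 / 22.2 = 17.30 L

17.3 L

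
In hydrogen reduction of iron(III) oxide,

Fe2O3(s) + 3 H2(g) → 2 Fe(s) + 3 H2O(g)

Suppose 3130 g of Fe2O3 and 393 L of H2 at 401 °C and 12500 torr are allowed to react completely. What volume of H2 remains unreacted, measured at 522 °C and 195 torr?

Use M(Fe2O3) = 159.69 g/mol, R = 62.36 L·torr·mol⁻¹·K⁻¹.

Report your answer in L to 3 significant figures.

n(Fe2O3) = 3130 / 159.69 = 19.60 mol
n(H2) = PV/RT = (12500 × 393) / (62.36 × 674.15) = 116.9 mol
For 19.60 mol Fe2O3, stoichiometry requires (3/1) × 19.60 = 58.80 mol H2; 116.9 mol is available, so Fe2O3 is limiting.
n(H2) consumed = (3/1) × 19.60 = 58.80 mol; remaining = 116.9 − 58.80 = 58.10 mol
V(H2) = nRT/P = 58.10 × 62.36 × 795.15 / 195 = 14770 L

14800 L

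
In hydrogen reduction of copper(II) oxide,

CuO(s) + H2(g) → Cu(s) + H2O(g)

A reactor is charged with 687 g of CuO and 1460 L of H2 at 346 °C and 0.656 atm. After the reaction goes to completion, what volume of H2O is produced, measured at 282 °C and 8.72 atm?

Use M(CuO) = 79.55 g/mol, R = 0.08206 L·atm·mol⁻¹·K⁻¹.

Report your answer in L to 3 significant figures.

n(CuO) = 687 / 79.55 = 8.636 mol
n(H2) = PV/RT = (0.656 × 1460) / (0.08206 × 619.15) = 18.85 mol
For 8.636 mol CuO, stoichiometry requires (1/1) × 8.636 = 8.636 mol H2; 18.85 mol is available, so CuO is limiting.
n(H2O) = (1/1) × 8.636 = 8.636 mol
V(H2O) = nRT/P = 8.636 × 0.08206 × 555.15 / 8.72 = 45.12 L

45.1 L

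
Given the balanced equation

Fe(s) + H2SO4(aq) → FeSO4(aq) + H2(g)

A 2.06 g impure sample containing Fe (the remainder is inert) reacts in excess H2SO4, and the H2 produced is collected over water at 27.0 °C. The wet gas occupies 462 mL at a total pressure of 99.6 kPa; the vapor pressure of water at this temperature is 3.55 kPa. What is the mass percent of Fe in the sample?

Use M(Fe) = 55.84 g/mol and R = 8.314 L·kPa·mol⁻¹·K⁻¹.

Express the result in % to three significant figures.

48.2 %

P(H2) = 99.6 − 3.55 = 96.05 kPa
n(H2) = PV/RT = (96.05 × 0.4620) / (8.314 × 300.15) = 0.01778 mol
n(Fe) = (1/1) × 0.01778 = 0.01778 mol
m(Fe) = 0.01778 × 55.84 = 0.9928 g
%Fe = 0.9928 / 2.06 × 100 = 48.19%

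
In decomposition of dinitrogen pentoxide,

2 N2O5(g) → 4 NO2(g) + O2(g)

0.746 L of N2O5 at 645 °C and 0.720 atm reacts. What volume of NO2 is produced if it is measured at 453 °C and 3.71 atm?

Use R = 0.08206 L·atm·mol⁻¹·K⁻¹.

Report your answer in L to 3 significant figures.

0.229 L

n(N2O5) = PV/RT = (0.720 × 0.746) / (0.08206 × 918.15) = 0.007129 mol
n(NO2) = (4/2) × 0.007129 = 0.01426 mol
V = nRT/P = 0.01426 × 0.08206 × 726.15 / 3.71 = 0.2290 L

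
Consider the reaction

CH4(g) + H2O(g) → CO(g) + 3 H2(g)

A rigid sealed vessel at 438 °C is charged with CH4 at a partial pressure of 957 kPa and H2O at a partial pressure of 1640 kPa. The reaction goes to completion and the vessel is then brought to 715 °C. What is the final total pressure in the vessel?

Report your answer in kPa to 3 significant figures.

6270 kPa

Because the vessel is rigid and T is held at 438 °C, work the stoichiometry in partial pressures (P_i = n_iRT/V).
P(H2O) required for 957 kPa of CH4 = (1/1) × 957 = 957.0 kPa; available 1640 kPa, so CH4 is limiting.
P(H2O) remaining = 1640 − (1/1) × 957 = 683.0 kPa
P(gaseous products) = (1+3)/1 × 957 = 3828 kPa
P_total at 438 °C = 683.0 + 3828 = 4511 kPa
Scaling to 715 °C: P = 4511 × 988.15/711.15 = 6268 kPa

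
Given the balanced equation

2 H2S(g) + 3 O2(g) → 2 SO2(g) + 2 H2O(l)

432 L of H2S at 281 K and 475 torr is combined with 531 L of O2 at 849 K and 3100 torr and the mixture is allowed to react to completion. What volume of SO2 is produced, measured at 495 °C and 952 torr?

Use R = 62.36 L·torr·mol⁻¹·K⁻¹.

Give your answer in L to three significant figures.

589 L

n(H2S) = PV/RT = (475 × 432) / (62.36 × 281) = 11.71 mol
n(O2) = PV/RT = (3100 × 531) / (62.36 × 849) = 31.09 mol
For 11.71 mol H2S, stoichiometry requires (3/2) × 11.71 = 17.57 mol O2; 31.09 mol is available, so H2S is limiting.
n(SO2) = (2/2) × 11.71 = 11.71 mol
V(SO2) = nRT/P = 11.71 × 62.36 × 768.15 / 952 = 589.2 L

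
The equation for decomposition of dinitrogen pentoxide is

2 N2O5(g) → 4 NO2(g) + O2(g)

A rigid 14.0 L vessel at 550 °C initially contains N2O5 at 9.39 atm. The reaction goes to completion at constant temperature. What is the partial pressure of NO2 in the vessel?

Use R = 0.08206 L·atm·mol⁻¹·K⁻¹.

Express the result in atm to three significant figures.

n(N2O5)₀ = PV/RT = (9.39 × 14.0) / (0.08206 × 823.15) = 1.946 mol
n(NO2) = (4/2) × 1.946 = 3.892 mol
P(NO2) = nRT/V = 3.892 × 0.08206 × 823.15 / 14.0 = 18.78 atm

18.8 atm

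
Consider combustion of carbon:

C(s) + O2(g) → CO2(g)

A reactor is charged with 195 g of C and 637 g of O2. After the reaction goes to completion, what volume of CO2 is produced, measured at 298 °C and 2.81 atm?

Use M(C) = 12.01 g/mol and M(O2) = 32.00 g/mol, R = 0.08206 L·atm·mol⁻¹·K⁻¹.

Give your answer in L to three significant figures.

271 L

n(C) = 195 / 12.01 = 16.24 mol
n(O2) = 637 / 32.00 = 19.91 mol
For 16.24 mol C, stoichiometry requires (1/1) × 16.24 = 16.24 mol O2; 19.91 mol is available, so C is limiting.
n(CO2) = (1/1) × 16.24 = 16.24 mol
V(CO2) = nRT/P = 16.24 × 0.08206 × 571.15 / 2.81 = 270.9 L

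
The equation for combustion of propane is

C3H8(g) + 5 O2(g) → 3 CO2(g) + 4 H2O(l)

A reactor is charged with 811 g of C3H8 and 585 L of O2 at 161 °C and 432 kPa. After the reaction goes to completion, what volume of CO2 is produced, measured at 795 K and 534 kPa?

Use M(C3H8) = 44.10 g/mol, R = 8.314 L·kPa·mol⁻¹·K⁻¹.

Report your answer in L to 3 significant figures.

n(C3H8) = 811 / 44.10 = 18.39 mol
n(O2) = PV/RT = (432 × 585) / (8.314 × 434.15) = 70.01 mol
For 18.39 mol C3H8, stoichiometry requires (5/1) × 18.39 = 91.95 mol O2; 70.01 mol is available, so O2 is limiting.
n(CO2) = (3/5) × 70.01 = 42.01 mol
V(CO2) = nRT/P = 42.01 × 8.314 × 795 / 534 = 520.0 L

520 L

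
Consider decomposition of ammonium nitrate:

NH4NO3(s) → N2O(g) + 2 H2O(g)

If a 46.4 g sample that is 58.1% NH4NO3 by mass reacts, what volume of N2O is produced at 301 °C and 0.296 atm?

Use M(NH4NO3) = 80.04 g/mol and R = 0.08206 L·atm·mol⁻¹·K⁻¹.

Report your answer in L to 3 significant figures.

53.6 L

mass of NH4NO3 = 46.4 × 58.1/100 = 26.96 g
n(NH4NO3) = 26.96 / 80.04 = 0.3368 mol
n(N2O) = (1/1) × 0.3368 = 0.3368 mol
V = nRT/P = 0.3368 × 0.08206 × 574.15 / 0.296 = 53.61 L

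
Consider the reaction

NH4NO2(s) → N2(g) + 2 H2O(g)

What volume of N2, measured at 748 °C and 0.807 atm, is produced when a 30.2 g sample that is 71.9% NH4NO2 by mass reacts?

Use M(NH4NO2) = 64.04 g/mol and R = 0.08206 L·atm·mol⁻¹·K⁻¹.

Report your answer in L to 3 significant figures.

35.2 L

mass of NH4NO2 = 30.2 × 71.9/100 = 21.71 g
n(NH4NO2) = 21.71 / 64.04 = 0.3390 mol
n(N2) = (1/1) × 0.3390 = 0.3390 mol
V = nRT/P = 0.3390 × 0.08206 × 1021.15 / 0.807 = 35.20 L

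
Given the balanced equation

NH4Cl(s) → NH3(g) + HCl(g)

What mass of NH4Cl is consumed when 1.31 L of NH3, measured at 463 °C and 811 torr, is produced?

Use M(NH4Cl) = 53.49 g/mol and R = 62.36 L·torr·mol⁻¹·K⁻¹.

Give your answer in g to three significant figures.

n(NH3) = PV/RT = (811 × 1.31) / (62.36 × 736.15) = 0.02314 mol
n(NH4Cl) = (1/1) × 0.02314 = 0.02314 mol
m(NH4Cl) = 0.02314 × 53.49 = 1.238 g

1.24 g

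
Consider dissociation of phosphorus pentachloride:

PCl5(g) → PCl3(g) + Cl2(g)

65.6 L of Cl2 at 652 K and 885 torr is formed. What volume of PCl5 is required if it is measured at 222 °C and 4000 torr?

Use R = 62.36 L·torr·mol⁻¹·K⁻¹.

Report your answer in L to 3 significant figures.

n(Cl2) = PV/RT = (885 × 65.6) / (62.36 × 652) = 1.428 mol
n(PCl5) = (1/1) × 1.428 = 1.428 mol
V = nRT/P = 1.428 × 62.36 × 495.15 / 4000 = 11.02 L

11.0 L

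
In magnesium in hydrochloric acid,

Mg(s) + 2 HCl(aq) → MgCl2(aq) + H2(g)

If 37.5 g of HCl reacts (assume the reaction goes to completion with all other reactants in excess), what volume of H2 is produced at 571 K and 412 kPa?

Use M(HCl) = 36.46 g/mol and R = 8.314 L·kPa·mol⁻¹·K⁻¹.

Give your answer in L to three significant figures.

n(HCl) = 37.50 / 36.46 = 1.029 mol
n(H2) = (1/2) × 1.029 = 0.5145 mol
V = nRT/P = 0.5145 × 8.314 × 571 / 412 = 5.928 L

5.93 L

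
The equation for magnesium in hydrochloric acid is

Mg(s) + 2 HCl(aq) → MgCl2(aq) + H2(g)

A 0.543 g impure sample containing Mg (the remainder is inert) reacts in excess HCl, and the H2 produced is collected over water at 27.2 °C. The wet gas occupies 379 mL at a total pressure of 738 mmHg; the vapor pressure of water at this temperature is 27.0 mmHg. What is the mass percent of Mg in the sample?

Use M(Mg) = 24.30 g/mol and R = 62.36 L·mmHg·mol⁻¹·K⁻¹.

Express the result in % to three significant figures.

P(H2) = 738 − 27.0 = 711.0 mmHg
n(H2) = PV/RT = (711.0 × 0.3790) / (62.36 × 300.35) = 0.01439 mol
n(Mg) = (1/1) × 0.01439 = 0.01439 mol
m(Mg) = 0.01439 × 24.30 = 0.3497 g
%Mg = 0.3497 / 0.543 × 100 = 64.40%

64.4 %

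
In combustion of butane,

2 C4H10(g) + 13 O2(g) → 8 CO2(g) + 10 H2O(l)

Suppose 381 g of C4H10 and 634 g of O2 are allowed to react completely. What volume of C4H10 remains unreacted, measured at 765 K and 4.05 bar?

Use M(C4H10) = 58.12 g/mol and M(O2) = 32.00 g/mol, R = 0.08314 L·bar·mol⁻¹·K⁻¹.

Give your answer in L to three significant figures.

55.1 L

n(C4H10) = 381 / 58.12 = 6.555 mol
n(O2) = 634 / 32.00 = 19.81 mol
For 6.555 mol C4H10, stoichiometry requires (13/2) × 6.555 = 42.61 mol O2; 19.81 mol is available, so O2 is limiting.
n(C4H10) consumed = (2/13) × 19.81 = 3.048 mol; remaining = 6.555 − 3.048 = 3.507 mol
V(C4H10) = nRT/P = 3.507 × 0.08314 × 765 / 4.05 = 55.07 L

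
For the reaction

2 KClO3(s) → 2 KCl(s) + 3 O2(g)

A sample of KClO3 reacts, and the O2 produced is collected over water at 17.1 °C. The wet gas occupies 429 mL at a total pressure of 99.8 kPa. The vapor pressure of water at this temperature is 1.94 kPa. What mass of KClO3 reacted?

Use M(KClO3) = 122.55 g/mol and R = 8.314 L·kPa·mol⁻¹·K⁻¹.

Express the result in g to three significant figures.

P(O2) = 99.8 − 1.94 = 97.86 kPa
n(O2) = PV/RT = (97.86 × 0.4290) / (8.314 × 290.25) = 0.01740 mol
n(KClO3) = (2/3) × 0.01740 = 0.01160 mol
m(KClO3) = 0.01160 × 122.55 = 1.422 g

1.42 g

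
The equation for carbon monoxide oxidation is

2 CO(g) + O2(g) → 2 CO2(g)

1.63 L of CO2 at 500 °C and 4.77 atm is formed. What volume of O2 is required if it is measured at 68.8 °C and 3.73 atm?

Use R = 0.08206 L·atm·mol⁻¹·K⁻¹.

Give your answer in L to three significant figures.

0.461 L

n(CO2) = PV/RT = (4.77 × 1.63) / (0.08206 × 773.15) = 0.1225 mol
n(O2) = (1/2) × 0.1225 = 0.06125 mol
V = nRT/P = 0.06125 × 0.08206 × 341.95 / 3.73 = 0.4608 L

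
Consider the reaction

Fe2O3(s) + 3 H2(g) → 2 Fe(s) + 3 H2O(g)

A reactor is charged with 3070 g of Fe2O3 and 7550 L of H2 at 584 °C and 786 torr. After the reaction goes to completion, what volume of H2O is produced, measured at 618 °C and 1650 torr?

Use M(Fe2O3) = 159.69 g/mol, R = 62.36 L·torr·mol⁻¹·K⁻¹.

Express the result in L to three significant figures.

1940 L

n(Fe2O3) = 3070 / 159.69 = 19.22 mol
n(H2) = PV/RT = (786 × 7550) / (62.36 × 857.15) = 111.0 mol
For 19.22 mol Fe2O3, stoichiometry requires (3/1) × 19.22 = 57.66 mol H2; 111.0 mol is available, so Fe2O3 is limiting.
n(H2O) = (3/1) × 19.22 = 57.66 mol
V(H2O) = nRT/P = 57.66 × 62.36 × 891.15 / 1650 = 1942 L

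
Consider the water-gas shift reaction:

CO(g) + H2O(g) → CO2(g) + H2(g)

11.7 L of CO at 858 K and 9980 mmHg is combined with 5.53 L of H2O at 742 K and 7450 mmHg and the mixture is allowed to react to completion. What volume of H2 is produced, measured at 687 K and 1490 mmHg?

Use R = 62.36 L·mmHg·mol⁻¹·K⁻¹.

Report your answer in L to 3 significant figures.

n(CO) = PV/RT = (9980 × 11.7) / (62.36 × 858) = 2.182 mol
n(H2O) = PV/RT = (7450 × 5.53) / (62.36 × 742) = 0.8904 mol
For 2.182 mol CO, stoichiometry requires (1/1) × 2.182 = 2.182 mol H2O; 0.8904 mol is available, so H2O is limiting.
n(H2) = (1/1) × 0.8904 = 0.8904 mol
V(H2) = nRT/P = 0.8904 × 62.36 × 687 / 1490 = 25.60 L

25.6 L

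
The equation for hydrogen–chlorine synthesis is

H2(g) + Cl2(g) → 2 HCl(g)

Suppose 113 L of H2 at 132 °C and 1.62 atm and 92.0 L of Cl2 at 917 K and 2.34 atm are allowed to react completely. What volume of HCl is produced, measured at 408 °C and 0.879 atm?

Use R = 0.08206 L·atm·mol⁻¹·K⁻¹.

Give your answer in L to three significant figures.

364 L

n(H2) = PV/RT = (1.62 × 113) / (0.08206 × 405.15) = 5.506 mol
n(Cl2) = PV/RT = (2.34 × 92.0) / (0.08206 × 917) = 2.861 mol
For 5.506 mol H2, stoichiometry requires (1/1) × 5.506 = 5.506 mol Cl2; 2.861 mol is available, so Cl2 is limiting.
n(HCl) = (2/1) × 2.861 = 5.722 mol
V(HCl) = nRT/P = 5.722 × 0.08206 × 681.15 / 0.879 = 363.9 L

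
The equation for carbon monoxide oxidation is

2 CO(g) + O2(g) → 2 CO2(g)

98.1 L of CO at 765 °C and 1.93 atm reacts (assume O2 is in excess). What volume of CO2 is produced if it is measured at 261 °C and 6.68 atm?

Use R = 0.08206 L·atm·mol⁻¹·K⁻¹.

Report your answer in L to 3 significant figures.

14.6 L

n(CO) = PV/RT = (1.93 × 98.1) / (0.08206 × 1038.15) = 2.222 mol
n(CO2) = (2/2) × 2.222 = 2.222 mol
V = nRT/P = 2.222 × 0.08206 × 534.15 / 6.68 = 14.58 L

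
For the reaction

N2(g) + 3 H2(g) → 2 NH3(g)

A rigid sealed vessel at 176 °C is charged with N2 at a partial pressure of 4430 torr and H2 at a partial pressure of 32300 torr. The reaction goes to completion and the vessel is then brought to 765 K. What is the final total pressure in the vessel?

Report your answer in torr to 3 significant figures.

With V and T fixed, P_i ∝ n_i, so the mole ratios apply directly to partial pressures at 176 °C.
P(H2) required for 4430 torr of N2 = (3/1) × 4430 = 13290 torr; available 32300 torr, so N2 is limiting.
P(H2) remaining = 32300 − (3/1) × 4430 = 19010 torr
P(gaseous products) = (2)/1 × 4430 = 8860 torr
P_total at 176 °C = 19010 + 8860 = 27870 torr
Scaling to 765 K: P = 27870 × 765/449.15 = 47470 torr

47500 torr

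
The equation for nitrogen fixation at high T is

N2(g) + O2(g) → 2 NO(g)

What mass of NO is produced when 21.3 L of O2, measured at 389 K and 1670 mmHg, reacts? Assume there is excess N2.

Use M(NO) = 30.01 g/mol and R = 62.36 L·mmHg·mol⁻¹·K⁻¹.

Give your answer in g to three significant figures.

88.0 g

n(O2) = PV/RT = (1670 × 21.3) / (62.36 × 389) = 1.466 mol
n(NO) = (2/1) × 1.466 = 2.932 mol
m(NO) = 2.932 × 30.01 = 87.99 g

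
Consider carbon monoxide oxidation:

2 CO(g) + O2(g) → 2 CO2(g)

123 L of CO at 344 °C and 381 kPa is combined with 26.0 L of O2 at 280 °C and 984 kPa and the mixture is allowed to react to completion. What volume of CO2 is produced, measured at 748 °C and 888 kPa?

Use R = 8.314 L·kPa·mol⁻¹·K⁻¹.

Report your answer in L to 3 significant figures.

87.3 L

n(CO) = PV/RT = (381 × 123) / (8.314 × 617.15) = 9.133 mol
n(O2) = PV/RT = (984 × 26.0) / (8.314 × 553.15) = 5.563 mol
For 9.133 mol CO, stoichiometry requires (1/2) × 9.133 = 4.566 mol O2; 5.563 mol is available, so CO is limiting.
n(CO2) = (2/2) × 9.133 = 9.133 mol
V(CO2) = nRT/P = 9.133 × 8.314 × 1021.15 / 888 = 87.32 L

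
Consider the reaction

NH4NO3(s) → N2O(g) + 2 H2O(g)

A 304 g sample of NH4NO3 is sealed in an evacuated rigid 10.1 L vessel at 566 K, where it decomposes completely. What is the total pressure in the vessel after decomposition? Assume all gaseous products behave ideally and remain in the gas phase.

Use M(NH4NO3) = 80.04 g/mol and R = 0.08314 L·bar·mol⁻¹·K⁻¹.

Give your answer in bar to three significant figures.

53.1 bar

n(NH4NO3) = 304 / 80.04 = 3.798 mol
n(gas produced) = (3/1) × 3.798 = 11.39 mol
P = nRT/V = 11.39 × 0.08314 × 566 / 10.1 = 53.07 bar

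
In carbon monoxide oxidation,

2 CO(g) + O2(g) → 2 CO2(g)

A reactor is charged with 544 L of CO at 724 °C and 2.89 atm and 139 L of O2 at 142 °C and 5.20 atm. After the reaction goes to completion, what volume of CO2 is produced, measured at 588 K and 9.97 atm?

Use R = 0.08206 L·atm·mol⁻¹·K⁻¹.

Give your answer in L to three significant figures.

93.0 L

n(CO) = PV/RT = (2.89 × 544) / (0.08206 × 997.15) = 19.21 mol
n(O2) = PV/RT = (5.20 × 139) / (0.08206 × 415.15) = 21.22 mol
For 19.21 mol CO, stoichiometry requires (1/2) × 19.21 = 9.605 mol O2; 21.22 mol is available, so CO is limiting.
n(CO2) = (2/2) × 19.21 = 19.21 mol
V(CO2) = nRT/P = 19.21 × 0.08206 × 588 / 9.97 = 92.97 L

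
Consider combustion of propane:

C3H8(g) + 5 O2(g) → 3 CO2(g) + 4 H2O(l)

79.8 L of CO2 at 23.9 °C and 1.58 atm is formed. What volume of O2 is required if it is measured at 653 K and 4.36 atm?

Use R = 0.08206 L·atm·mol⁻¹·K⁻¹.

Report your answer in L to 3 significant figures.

106 L

n(CO2) = PV/RT = (1.58 × 79.8) / (0.08206 × 297.05) = 5.172 mol
n(O2) = (5/3) × 5.172 = 8.620 mol
V = nRT/P = 8.620 × 0.08206 × 653 / 4.36 = 105.9 L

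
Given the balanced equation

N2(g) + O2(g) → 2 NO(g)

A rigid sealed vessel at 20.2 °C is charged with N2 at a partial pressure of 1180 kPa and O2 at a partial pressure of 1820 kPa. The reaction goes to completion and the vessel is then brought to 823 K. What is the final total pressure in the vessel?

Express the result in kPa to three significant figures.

8420 kPa

At constant V, partial pressures at 20.2 °C are proportional to moles, so apply stoichiometry directly to pressures.
P(O2) required for 1180 kPa of N2 = (1/1) × 1180 = 1180 kPa; available 1820 kPa, so N2 is limiting.
P(O2) remaining = 1820 − (1/1) × 1180 = 640.0 kPa
P(gaseous products) = (2)/1 × 1180 = 2360 kPa
P_total at 20.2 °C = 640.0 + 2360 = 3000 kPa
Scaling to 823 K: P = 3000 × 823/293.35 = 8417 kPa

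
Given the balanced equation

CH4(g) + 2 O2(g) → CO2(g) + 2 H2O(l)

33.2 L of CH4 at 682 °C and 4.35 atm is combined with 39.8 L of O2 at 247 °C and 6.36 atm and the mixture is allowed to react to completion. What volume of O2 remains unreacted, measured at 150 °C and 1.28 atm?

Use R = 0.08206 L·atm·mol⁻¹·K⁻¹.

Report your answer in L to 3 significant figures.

n(CH4) = PV/RT = (4.35 × 33.2) / (0.08206 × 955.15) = 1.843 mol
n(O2) = PV/RT = (6.36 × 39.8) / (0.08206 × 520.15) = 5.930 mol
For 1.843 mol CH4, stoichiometry requires (2/1) × 1.843 = 3.686 mol O2; 5.930 mol is available, so CH4 is limiting.
n(O2) consumed = (2/1) × 1.843 = 3.686 mol; remaining = 5.930 − 3.686 = 2.244 mol
V(O2) = nRT/P = 2.244 × 0.08206 × 423.15 / 1.28 = 60.87 L

60.9 L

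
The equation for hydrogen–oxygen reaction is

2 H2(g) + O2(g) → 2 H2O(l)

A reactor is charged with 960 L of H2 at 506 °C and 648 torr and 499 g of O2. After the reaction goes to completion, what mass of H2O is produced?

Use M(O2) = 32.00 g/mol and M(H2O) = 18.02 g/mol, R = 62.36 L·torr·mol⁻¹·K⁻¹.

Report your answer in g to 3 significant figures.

n(H2) = PV/RT = (648 × 960) / (62.36 × 779.15) = 12.80 mol
n(O2) = 499 / 32.00 = 15.59 mol
For 12.80 mol H2, stoichiometry requires (1/2) × 12.80 = 6.400 mol O2; 15.59 mol is available, so H2 is limiting.
n(H2O) = (2/2) × 12.80 = 12.80 mol
m(H2O) = 12.80 × 18.02 = 230.7 g

231 g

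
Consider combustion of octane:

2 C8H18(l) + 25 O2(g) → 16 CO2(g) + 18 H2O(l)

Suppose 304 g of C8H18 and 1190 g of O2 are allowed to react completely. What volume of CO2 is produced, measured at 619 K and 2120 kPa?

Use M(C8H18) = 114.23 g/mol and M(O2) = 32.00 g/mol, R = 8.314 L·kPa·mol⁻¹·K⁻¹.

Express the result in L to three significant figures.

51.7 L

n(C8H18) = 304 / 114.23 = 2.661 mol
n(O2) = 1190 / 32.00 = 37.19 mol
For 2.661 mol C8H18, stoichiometry requires (25/2) × 2.661 = 33.26 mol O2; 37.19 mol is available, so C8H18 is limiting.
n(CO2) = (16/2) × 2.661 = 21.29 mol
V(CO2) = nRT/P = 21.29 × 8.314 × 619 / 2120 = 51.68 L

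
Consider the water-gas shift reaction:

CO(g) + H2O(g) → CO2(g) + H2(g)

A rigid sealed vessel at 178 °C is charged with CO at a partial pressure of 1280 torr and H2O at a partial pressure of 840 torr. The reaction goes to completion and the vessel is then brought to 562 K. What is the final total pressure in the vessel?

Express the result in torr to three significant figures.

At constant V, partial pressures at 178 °C are proportional to moles, so apply stoichiometry directly to pressures.
P(H2O) required for 1280 torr of CO = (1/1) × 1280 = 1280 torr; available 840 torr, so H2O is limiting.
P(CO) remaining = 1280 − (1/1) × 840 = 440.0 torr
P(gaseous products) = (1+1)/1 × 840 = 1680 torr
P_total at 178 °C = 440.0 + 1680 = 2120 torr
Scaling to 562 K: P = 2120 × 562/451.15 = 2641 torr

2640 torr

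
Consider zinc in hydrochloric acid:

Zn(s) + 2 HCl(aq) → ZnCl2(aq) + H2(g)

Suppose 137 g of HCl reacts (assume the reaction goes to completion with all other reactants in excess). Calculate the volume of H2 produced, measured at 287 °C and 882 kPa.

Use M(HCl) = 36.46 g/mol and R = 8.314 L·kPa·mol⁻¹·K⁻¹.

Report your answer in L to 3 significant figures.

9.92 L

n(HCl) = 137.0 / 36.46 = 3.758 mol
n(H2) = (1/2) × 3.758 = 1.879 mol
V = nRT/P = 1.879 × 8.314 × 560.15 / 882 = 9.921 L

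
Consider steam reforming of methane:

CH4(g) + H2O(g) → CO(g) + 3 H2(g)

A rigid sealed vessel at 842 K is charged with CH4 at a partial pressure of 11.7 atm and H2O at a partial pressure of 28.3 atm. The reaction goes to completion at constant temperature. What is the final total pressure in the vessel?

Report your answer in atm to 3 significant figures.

63.4 atm

With V and T fixed, P_i ∝ n_i, so the mole ratios apply directly to partial pressures at 842 K.
P(H2O) required for 11.7 atm of CH4 = (1/1) × 11.7 = 11.70 atm; available 28.3 atm, so CH4 is limiting.
P(H2O) remaining = 28.3 − (1/1) × 11.7 = 16.60 atm
P(gaseous products) = (1+3)/1 × 11.7 = 46.80 atm
P_total at 842 K = 16.60 + 46.80 = 63.40 atm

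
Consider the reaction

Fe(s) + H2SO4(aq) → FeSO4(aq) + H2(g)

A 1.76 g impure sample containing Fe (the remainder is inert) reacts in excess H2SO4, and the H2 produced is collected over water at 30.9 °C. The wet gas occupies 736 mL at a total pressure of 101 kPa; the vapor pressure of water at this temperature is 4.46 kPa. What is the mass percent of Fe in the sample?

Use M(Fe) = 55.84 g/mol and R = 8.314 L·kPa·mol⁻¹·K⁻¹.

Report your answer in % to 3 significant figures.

89.2 %

P(H2) = 101 − 4.46 = 96.54 kPa
n(H2) = PV/RT = (96.54 × 0.7360) / (8.314 × 304.05) = 0.02811 mol
n(Fe) = (1/1) × 0.02811 = 0.02811 mol
m(Fe) = 0.02811 × 55.84 = 1.570 g
%Fe = 1.570 / 1.76 × 100 = 89.20%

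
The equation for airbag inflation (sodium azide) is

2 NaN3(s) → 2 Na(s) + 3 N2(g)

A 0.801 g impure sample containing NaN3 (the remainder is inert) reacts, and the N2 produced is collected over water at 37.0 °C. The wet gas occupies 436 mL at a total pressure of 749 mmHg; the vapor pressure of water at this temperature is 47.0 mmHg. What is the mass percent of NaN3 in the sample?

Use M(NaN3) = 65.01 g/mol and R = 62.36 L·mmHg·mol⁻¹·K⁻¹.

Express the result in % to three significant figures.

P(N2) = 749 − 47.0 = 702.0 mmHg
n(N2) = PV/RT = (702.0 × 0.4360) / (62.36 × 310.15) = 0.01583 mol
n(NaN3) = (2/3) × 0.01583 = 0.01055 mol
m(NaN3) = 0.01055 × 65.01 = 0.6859 g
%NaN3 = 0.6859 / 0.801 × 100 = 85.63%

85.6 %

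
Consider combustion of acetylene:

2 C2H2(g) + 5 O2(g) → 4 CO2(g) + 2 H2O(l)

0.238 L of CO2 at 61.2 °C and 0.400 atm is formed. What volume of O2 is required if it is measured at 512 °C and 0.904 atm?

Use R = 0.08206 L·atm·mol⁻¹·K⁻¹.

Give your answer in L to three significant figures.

0.309 L

n(CO2) = PV/RT = (0.400 × 0.238) / (0.08206 × 334.35) = 0.003470 mol
n(O2) = (5/4) × 0.003470 = 0.004338 mol
V = nRT/P = 0.004338 × 0.08206 × 785.15 / 0.904 = 0.3092 L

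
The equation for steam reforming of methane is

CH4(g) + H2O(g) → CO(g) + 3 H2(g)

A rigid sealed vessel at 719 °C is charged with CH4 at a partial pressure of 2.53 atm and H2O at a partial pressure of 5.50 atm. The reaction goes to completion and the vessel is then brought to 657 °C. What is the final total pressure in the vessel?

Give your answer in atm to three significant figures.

12.3 atm

With V and T fixed, P_i ∝ n_i, so the mole ratios apply directly to partial pressures at 719 °C.
P(H2O) required for 2.53 atm of CH4 = (1/1) × 2.53 = 2.530 atm; available 5.50 atm, so CH4 is limiting.
P(H2O) remaining = 5.50 − (1/1) × 2.53 = 2.970 atm
P(gaseous products) = (1+3)/1 × 2.53 = 10.12 atm
P_total at 719 °C = 2.970 + 10.12 = 13.09 atm
Scaling to 657 °C: P = 13.09 × 930.15/992.15 = 12.27 atm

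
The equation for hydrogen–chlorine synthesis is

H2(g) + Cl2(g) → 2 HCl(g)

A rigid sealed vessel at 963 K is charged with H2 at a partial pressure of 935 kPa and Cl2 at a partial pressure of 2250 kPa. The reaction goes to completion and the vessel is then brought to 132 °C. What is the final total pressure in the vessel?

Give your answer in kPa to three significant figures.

With V and T fixed, P_i ∝ n_i, so the mole ratios apply directly to partial pressures at 963 K.
P(Cl2) required for 935 kPa of H2 = (1/1) × 935 = 935.0 kPa; available 2250 kPa, so H2 is limiting.
P(Cl2) remaining = 2250 − (1/1) × 935 = 1315 kPa
P(gaseous products) = (2)/1 × 935 = 1870 kPa
P_total at 963 K = 1315 + 1870 = 3185 kPa
Scaling to 132 °C: P = 3185 × 405.15/963 = 1340 kPa

1340 kPa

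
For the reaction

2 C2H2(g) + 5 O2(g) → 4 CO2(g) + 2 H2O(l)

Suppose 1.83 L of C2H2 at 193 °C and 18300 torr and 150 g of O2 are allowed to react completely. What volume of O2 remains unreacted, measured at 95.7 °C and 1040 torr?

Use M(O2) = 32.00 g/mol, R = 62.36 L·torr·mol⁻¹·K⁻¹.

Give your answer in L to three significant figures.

40.0 L

n(C2H2) = PV/RT = (18300 × 1.83) / (62.36 × 466.15) = 1.152 mol
n(O2) = 150 / 32.00 = 4.688 mol
For 1.152 mol C2H2, stoichiometry requires (5/2) × 1.152 = 2.880 mol O2; 4.688 mol is available, so C2H2 is limiting.
n(O2) consumed = (5/2) × 1.152 = 2.880 mol; remaining = 4.688 − 2.880 = 1.808 mol
V(O2) = nRT/P = 1.808 × 62.36 × 368.85 / 1040 = 39.99 L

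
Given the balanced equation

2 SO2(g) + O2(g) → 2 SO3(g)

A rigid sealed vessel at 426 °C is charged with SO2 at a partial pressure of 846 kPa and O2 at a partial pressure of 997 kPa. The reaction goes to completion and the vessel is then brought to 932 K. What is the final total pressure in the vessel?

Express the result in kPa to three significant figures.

1890 kPa

With V and T fixed, P_i ∝ n_i, so the mole ratios apply directly to partial pressures at 426 °C.
P(O2) required for 846 kPa of SO2 = (1/2) × 846 = 423.0 kPa; available 997 kPa, so SO2 is limiting.
P(O2) remaining = 997 − (1/2) × 846 = 574.0 kPa
P(gaseous products) = (2)/2 × 846 = 846.0 kPa
P_total at 426 °C = 574.0 + 846.0 = 1420 kPa
Scaling to 932 K: P = 1420 × 932/699.15 = 1893 kPa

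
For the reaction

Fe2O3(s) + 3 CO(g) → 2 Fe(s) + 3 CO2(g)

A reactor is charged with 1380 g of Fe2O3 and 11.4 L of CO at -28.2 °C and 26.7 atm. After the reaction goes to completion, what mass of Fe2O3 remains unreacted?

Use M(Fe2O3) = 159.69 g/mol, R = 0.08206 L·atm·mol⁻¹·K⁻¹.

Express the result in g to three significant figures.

n(Fe2O3) = 1380 / 159.69 = 8.642 mol
n(CO) = PV/RT = (26.7 × 11.4) / (0.08206 × 244.95) = 15.14 mol
For 8.642 mol Fe2O3, stoichiometry requires (3/1) × 8.642 = 25.93 mol CO; 15.14 mol is available, so CO is limiting.
n(Fe2O3) consumed = (1/3) × 15.14 = 5.047 mol; remaining = 8.642 − 5.047 = 3.595 mol
m(Fe2O3) = 3.595 × 159.69 = 574.1 g

574 g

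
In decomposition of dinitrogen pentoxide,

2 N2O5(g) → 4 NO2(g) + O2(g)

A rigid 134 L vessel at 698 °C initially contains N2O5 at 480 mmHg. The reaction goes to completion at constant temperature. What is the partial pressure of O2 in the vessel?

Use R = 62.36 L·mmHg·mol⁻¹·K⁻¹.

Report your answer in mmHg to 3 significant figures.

240 mmHg

n(N2O5)₀ = PV/RT = (480 × 134) / (62.36 × 971.15) = 1.062 mol
n(O2) = (1/2) × 1.062 = 0.5310 mol
P(O2) = nRT/V = 0.5310 × 62.36 × 971.15 / 134 = 240.0 mmHg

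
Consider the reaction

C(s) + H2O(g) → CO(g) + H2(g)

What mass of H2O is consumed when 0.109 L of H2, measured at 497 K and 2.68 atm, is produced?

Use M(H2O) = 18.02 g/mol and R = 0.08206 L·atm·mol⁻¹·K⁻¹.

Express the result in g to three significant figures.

0.129 g

n(H2) = PV/RT = (2.68 × 0.109) / (0.08206 × 497) = 0.007163 mol
n(H2O) = (1/1) × 0.007163 = 0.007163 mol
m(H2O) = 0.007163 × 18.02 = 0.1291 g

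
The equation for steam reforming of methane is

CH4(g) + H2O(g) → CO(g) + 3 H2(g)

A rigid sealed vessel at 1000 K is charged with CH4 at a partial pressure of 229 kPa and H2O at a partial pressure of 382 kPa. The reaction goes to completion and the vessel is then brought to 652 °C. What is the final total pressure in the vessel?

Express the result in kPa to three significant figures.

989 kPa

With V and T fixed, P_i ∝ n_i, so the mole ratios apply directly to partial pressures at 1000 K.
P(H2O) required for 229 kPa of CH4 = (1/1) × 229 = 229.0 kPa; available 382 kPa, so CH4 is limiting.
P(H2O) remaining = 382 − (1/1) × 229 = 153.0 kPa
P(gaseous products) = (1+3)/1 × 229 = 916.0 kPa
P_total at 1000 K = 153.0 + 916.0 = 1069 kPa
Scaling to 652 °C: P = 1069 × 925.15/1000 = 989.0 kPa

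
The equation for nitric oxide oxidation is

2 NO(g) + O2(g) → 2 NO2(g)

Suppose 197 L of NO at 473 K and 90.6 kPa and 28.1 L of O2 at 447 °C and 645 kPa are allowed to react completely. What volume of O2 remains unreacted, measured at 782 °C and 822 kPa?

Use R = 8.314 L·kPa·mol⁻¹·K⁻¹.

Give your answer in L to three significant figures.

8.09 L

n(NO) = PV/RT = (90.6 × 197) / (8.314 × 473) = 4.539 mol
n(O2) = PV/RT = (645 × 28.1) / (8.314 × 720.15) = 3.027 mol
For 4.539 mol NO, stoichiometry requires (1/2) × 4.539 = 2.269 mol O2; 3.027 mol is available, so NO is limiting.
n(O2) consumed = (1/2) × 4.539 = 2.269 mol; remaining = 3.027 − 2.269 = 0.7580 mol
V(O2) = nRT/P = 0.7580 × 8.314 × 1055.15 / 822 = 8.089 L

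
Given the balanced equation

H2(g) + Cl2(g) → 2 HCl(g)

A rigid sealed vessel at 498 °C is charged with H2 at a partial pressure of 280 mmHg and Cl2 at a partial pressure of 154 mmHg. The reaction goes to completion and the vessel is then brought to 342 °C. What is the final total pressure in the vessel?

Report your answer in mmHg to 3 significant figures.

With V and T fixed, P_i ∝ n_i, so the mole ratios apply directly to partial pressures at 498 °C.
P(Cl2) required for 280 mmHg of H2 = (1/1) × 280 = 280.0 mmHg; available 154 mmHg, so Cl2 is limiting.
P(H2) remaining = 280 − (1/1) × 154 = 126.0 mmHg
P(gaseous products) = (2)/1 × 154 = 308.0 mmHg
P_total at 498 °C = 126.0 + 308.0 = 434.0 mmHg
Scaling to 342 °C: P = 434.0 × 615.15/771.15 = 346.2 mmHg

346 mmHg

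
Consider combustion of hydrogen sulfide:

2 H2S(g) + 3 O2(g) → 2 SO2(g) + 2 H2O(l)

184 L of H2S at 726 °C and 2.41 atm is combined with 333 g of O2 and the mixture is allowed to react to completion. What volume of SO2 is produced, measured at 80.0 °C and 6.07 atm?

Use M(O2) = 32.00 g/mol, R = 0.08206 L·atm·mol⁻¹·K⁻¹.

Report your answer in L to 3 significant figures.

25.8 L

n(H2S) = PV/RT = (2.41 × 184) / (0.08206 × 999.15) = 5.408 mol
n(O2) = 333 / 32.00 = 10.41 mol
For 5.408 mol H2S, stoichiometry requires (3/2) × 5.408 = 8.112 mol O2; 10.41 mol is available, so H2S is limiting.
n(SO2) = (2/2) × 5.408 = 5.408 mol
V(SO2) = nRT/P = 5.408 × 0.08206 × 353.15 / 6.07 = 25.82 L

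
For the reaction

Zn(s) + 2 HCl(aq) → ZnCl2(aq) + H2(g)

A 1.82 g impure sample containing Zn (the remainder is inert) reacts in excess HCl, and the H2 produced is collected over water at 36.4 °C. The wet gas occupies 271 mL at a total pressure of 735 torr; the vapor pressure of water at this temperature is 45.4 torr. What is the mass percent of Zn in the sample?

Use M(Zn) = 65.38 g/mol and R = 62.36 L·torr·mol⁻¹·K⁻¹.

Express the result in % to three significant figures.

34.8 %

P(H2) = 735 − 45.4 = 689.6 torr
n(H2) = PV/RT = (689.6 × 0.2710) / (62.36 × 309.55) = 0.009681 mol
n(Zn) = (1/1) × 0.009681 = 0.009681 mol
m(Zn) = 0.009681 × 65.38 = 0.6329 g
%Zn = 0.6329 / 1.82 × 100 = 34.77%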